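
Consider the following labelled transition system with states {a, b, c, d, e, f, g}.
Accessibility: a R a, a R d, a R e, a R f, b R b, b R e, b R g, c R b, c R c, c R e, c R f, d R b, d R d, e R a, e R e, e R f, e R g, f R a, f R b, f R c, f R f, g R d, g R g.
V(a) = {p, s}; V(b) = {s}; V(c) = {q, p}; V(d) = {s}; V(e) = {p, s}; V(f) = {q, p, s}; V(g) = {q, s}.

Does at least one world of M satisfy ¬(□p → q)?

Recall that □ψ holds at a world iff ψ holds at every accessible world, and ◇ψ holds iff ψ holds at some accessible world.
Let φ = ¬(□p → q). Evaluate φ at each world:
  a (successors {a, d, e, f}): φ is false.
  b (successors {b, e, g}): φ is false.
  c (successors {b, c, e, f}): φ is false.
  d (successors {b, d}): φ is false.
  e (successors {a, e, f, g}): φ is false.
  f (successors {a, b, c, f}): φ is false.
  g (successors {d, g}): φ is false.
For instance, at f:
  At f: □p → q is true, so ¬(□p → q) is false.
    At f: □p is false, q is true, so □p → q is true.
      At f: □p requires p at every successor {a, b, c, f}.
        p fails at b, so □p is false at f.

No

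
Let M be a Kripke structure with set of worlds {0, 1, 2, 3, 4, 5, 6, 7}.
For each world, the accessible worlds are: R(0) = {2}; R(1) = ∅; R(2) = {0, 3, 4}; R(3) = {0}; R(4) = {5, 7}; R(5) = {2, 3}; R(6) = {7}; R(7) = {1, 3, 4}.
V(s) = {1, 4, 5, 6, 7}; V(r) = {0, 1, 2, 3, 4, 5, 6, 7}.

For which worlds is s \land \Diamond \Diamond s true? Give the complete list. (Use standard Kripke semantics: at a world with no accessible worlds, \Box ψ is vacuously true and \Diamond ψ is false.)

Let φ = s \land \Diamond \Diamond s. Evaluate φ at each world:
  0 (successors {2}): φ is false.
  1 (successors ∅): φ is false.
  2 (successors {0, 3, 4}): φ is false.
  3 (successors {0}): φ is false.
  4 (successors {5, 7}): φ is true.
  5 (successors {2, 3}): φ is true.
  6 (successors {7}): φ is true.
  7 (successors {1, 3, 4}): φ is true.
For instance, at 7:
  At 7: s is true, \Diamond \Diamond s is true, so s \land \Diamond \Diamond s is true.
    At 7: \Diamond \Diamond s requires \Diamond s at some successor in {1, 3, 4}.
      \Diamond s holds at 4, so \Diamond \Diamond s is true at 7.
Satisfying worlds: {4, 5, 6, 7}

4, 5, 6, 7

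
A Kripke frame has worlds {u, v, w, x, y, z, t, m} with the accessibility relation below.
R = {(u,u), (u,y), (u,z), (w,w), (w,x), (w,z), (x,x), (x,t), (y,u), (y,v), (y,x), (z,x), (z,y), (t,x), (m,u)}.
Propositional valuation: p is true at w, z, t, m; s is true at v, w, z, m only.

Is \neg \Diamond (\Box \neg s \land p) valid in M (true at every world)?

Let φ = \neg \Diamond (\Box \neg s \land p). Evaluate φ at each world:
  u (successors {u, y, z}): φ is false.
  v (successors ∅): φ is true.
  w (successors {w, x, z}): φ is false.
  x (successors {x, t}): φ is false.
  y (successors {u, v, x}): φ is true.
  z (successors {x, y}): φ is true.
  t (successors {x}): φ is true.
  m (successors {u}): φ is true.
Detail at u (counterexample):
  At u: \Diamond (\Box \neg s \land p) is true, so \neg \Diamond (\Box \neg s \land p) is false.
    At u: \Diamond (\Box \neg s \land p) requires \Box \neg s \land p at some successor in {u, y, z}.
      \Box \neg s \land p holds at z, so \Diamond (\Box \neg s \land p) is true at u.

No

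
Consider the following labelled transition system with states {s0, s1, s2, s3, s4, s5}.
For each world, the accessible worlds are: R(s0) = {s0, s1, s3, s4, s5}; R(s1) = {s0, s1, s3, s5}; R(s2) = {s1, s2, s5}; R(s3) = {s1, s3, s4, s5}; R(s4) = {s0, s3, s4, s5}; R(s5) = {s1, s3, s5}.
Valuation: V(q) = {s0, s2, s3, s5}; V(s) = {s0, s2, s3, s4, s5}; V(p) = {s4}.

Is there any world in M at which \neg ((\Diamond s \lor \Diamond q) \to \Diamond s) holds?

Let φ = \neg ((\Diamond s \lor \Diamond q) \to \Diamond s). Evaluate φ at each world:
  s0 (successors {s0, s1, s3, s4, s5}): φ is false.
  s1 (successors {s0, s1, s3, s5}): φ is false.
  s2 (successors {s1, s2, s5}): φ is false.
  s3 (successors {s1, s3, s4, s5}): φ is false.
  s4 (successors {s0, s3, s4, s5}): φ is false.
  s5 (successors {s1, s3, s5}): φ is false.
For instance, at s4:
  At s4: (\Diamond s \lor \Diamond q) \to \Diamond s is true, so \neg ((\Diamond s \lor \Diamond q) \to \Diamond s) is false.
    At s4: \Diamond s \lor \Diamond q is true, \Diamond s is true, so (\Diamond s \lor \Diamond q) \to \Diamond s is true.
      At s4: \Diamond s is true, \Diamond q is true, so \Diamond s \lor \Diamond q is true.
      At s4: \Diamond s requires s at some successor in {s0, s3, s4, s5}.
        s holds at s0, so \Diamond s is true at s4.

No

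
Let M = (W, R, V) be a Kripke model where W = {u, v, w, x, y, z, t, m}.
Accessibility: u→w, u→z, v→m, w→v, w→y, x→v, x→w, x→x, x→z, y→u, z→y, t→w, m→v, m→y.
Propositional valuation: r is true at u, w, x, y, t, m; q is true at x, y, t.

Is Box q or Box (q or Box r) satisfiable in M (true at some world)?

Recall that Box ψ holds at a world iff ψ holds at every accessible world, and Dia ψ holds iff ψ holds at some accessible world.
Let φ = Box q or Box (q or Box r). Evaluate φ at each world:
  u (successors {w, z}): φ is false.
  v (successors {m}): φ is false.
  w (successors {v, y}): φ is true.
  x (successors {v, w, x, z}): φ is false.
  y (successors {u}): φ is false.
  z (successors {y}): φ is true.
  t (successors {w}): φ is false.
  m (successors {v, y}): φ is true.
Detail at w (witness):
  At w: Box q is false, Box (q or Box r) is true, so Box q or Box (q or Box r) is true.
    At w: Box q requires q at every successor {v, y}.
      q fails at v, so Box q is false at w.
    At w: Box (q or Box r) requires q or Box r at every successor {v, y}.
      At v: q or Box r is true.
      At y: q or Box r is true.
    So Box (q or Box r) is true at w.

Yes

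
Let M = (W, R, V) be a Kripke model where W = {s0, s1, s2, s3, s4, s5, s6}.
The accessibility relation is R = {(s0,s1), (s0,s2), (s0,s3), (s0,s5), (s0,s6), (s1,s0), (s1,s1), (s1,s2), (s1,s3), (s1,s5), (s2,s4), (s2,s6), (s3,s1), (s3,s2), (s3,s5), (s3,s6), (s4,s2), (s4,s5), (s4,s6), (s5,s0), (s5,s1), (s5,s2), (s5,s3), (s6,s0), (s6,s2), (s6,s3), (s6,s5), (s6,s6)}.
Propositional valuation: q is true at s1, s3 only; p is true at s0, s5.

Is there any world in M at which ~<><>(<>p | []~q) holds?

Let φ = ~<><>(<>p | []~q). Evaluate φ at each world:
  s0 (successors {s1, s2, s3, s5, s6}): φ is false.
  s1 (successors {s0, s1, s2, s3, s5}): φ is false.
  s2 (successors {s4, s6}): φ is false.
  s3 (successors {s1, s2, s5, s6}): φ is false.
  s4 (successors {s2, s5, s6}): φ is false.
  s5 (successors {s0, s1, s2, s3}): φ is false.
  s6 (successors {s0, s2, s3, s5, s6}): φ is false.
For instance, at s1:
  At s1: <><>(<>p | []~q) is true, so ~<><>(<>p | []~q) is false.
    At s1: <><>(<>p | []~q) requires <>(<>p | []~q) at some successor in {s0, s1, s2, s3, s5}.
      <>(<>p | []~q) holds at s0, so <><>(<>p | []~q) is true at s1.

No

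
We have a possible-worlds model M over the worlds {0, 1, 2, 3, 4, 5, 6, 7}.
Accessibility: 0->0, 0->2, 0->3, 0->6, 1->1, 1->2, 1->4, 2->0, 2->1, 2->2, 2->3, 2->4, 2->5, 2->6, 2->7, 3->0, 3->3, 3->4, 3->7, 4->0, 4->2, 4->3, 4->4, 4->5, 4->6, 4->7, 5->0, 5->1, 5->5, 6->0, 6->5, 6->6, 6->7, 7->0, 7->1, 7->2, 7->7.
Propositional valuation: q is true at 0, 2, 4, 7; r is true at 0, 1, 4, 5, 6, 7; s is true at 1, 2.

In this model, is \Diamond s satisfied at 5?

Yes

At 5: \Diamond s requires s at some successor in {0, 1, 5}.
  s holds at 1, so \Diamond s is true at 5.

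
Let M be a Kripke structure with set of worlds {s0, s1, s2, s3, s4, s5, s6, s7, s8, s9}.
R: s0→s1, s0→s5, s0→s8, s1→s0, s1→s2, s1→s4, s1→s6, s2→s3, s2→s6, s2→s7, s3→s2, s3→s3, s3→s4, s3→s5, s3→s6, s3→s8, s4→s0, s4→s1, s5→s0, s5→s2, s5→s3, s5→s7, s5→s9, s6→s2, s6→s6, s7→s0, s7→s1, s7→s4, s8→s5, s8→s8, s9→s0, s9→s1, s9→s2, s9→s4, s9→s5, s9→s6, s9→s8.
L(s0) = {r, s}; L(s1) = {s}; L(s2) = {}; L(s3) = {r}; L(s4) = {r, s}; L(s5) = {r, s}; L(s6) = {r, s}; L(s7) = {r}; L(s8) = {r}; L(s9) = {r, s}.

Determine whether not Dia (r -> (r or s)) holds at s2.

At s2: Dia (r -> (r or s)) is true, so not Dia (r -> (r or s)) is false.
  At s2: Dia (r -> (r or s)) requires r -> (r or s) at some successor in {s3, s6, s7}.
    r -> (r or s) holds at s3, so Dia (r -> (r or s)) is true at s2.

No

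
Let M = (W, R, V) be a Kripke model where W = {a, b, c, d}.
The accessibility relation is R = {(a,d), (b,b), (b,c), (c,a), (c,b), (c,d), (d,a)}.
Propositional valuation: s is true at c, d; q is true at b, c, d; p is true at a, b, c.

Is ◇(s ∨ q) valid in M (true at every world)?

No

Recall that ◇ψ holds at a world iff ψ holds at some accessible world.
Let φ = ◇(s ∨ q). Evaluate φ at each world:
  a (successors {d}): φ is true.
  b (successors {b, c}): φ is true.
  c (successors {a, b, d}): φ is true.
  d (successors {a}): φ is false.
Detail at d (counterexample):
  At d: ◇(s ∨ q) requires s ∨ q at some successor in {a}.
    At a: s ∨ q is false.
  So ◇(s ∨ q) is false at d.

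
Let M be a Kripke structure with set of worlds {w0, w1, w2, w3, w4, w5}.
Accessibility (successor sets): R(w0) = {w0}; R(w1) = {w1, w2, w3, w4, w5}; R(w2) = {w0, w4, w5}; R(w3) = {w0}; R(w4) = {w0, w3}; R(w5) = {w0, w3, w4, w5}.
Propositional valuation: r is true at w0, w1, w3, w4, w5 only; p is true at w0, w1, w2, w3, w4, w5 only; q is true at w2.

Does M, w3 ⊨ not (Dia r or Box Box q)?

Recall that Box ψ holds at a world iff ψ holds at every accessible world, and Dia ψ holds iff ψ holds at some accessible world.
At w3: Dia r or Box Box q is true, so not (Dia r or Box Box q) is false.
  At w3: Dia r is true, Box Box q is false, so Dia r or Box Box q is true.
    At w3: Dia r requires r at some successor in {w0}.
      r holds at w0, so Dia r is true at w3.
    At w3: Box Box q requires Box q at every successor {w0}.
      Box q fails at w0, so Box Box q is false at w3.

No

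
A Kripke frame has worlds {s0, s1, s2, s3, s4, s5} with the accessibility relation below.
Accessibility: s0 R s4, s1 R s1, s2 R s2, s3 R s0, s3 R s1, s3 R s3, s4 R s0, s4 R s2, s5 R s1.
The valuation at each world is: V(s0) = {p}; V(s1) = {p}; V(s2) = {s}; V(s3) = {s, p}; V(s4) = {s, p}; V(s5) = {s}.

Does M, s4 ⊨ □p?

At s4: □p requires p at every successor {s0, s2}.
  p fails at s2, so □p is false at s4.

No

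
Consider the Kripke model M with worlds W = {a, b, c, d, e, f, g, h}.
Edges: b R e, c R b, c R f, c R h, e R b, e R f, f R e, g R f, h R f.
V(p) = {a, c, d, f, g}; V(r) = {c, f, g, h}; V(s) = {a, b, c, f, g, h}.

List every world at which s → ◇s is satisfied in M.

c, d, e, g, h

Recall that ◇ψ holds at a world iff ψ holds at some accessible world.
Let φ = s → ◇s. Evaluate φ at each world:
  a (successors ∅): φ is false.
  b (successors {e}): φ is false.
  c (successors {b, f, h}): φ is true.
  d (successors ∅): φ is true.
  e (successors {b, f}): φ is true.
  f (successors {e}): φ is false.
  g (successors {f}): φ is true.
  h (successors {f}): φ is true.
For instance, at g:
  At g: s is true, ◇s is true, so s → ◇s is true.
    At g: ◇s requires s at some successor in {f}.
      s holds at f, so ◇s is true at g.
Satisfying worlds: {c, d, e, g, h}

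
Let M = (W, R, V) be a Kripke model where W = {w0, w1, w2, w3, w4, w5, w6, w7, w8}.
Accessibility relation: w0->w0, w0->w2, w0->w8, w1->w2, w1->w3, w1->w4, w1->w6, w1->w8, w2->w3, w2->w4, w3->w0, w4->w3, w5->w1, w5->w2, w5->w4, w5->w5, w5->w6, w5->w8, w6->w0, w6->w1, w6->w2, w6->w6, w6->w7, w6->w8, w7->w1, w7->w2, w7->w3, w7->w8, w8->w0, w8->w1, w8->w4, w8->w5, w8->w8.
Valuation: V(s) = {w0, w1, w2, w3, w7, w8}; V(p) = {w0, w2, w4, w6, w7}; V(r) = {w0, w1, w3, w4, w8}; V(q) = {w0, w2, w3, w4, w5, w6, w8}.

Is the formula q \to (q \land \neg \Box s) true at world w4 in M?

No

At w4: q is true, q \land \neg \Box s is false, so q \to (q \land \neg \Box s) is false.
  At w4: q is true, \neg \Box s is false, so q \land \neg \Box s is false.
    At w4: \Box s is true, so \neg \Box s is false.
      At w4: \Box s requires s at every successor {w3}.
        At w3: s is true.
      So \Box s is true at w4.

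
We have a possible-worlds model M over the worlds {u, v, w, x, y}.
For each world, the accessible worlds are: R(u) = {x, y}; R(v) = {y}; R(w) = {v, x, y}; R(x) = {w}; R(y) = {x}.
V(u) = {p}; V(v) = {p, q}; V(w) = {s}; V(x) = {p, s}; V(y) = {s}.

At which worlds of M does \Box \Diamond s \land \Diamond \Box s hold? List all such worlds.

u, v, w, y

Let φ = \Box \Diamond s \land \Diamond \Box s. Evaluate φ at each world:
  u (successors {x, y}): φ is true.
  v (successors {y}): φ is true.
  w (successors {v, x, y}): φ is true.
  x (successors {w}): φ is false.
  y (successors {x}): φ is true.
For instance, at v:
  At v: \Box \Diamond s is true, \Diamond \Box s is true, so \Box \Diamond s \land \Diamond \Box s is true.
    At v: \Box \Diamond s requires \Diamond s at every successor {y}.
      At y: \Diamond s is true.
    So \Box \Diamond s is true at v.
    At v: \Diamond \Box s requires \Box s at some successor in {y}.
      \Box s holds at y, so \Diamond \Box s is true at v.
Satisfying worlds: {u, v, w, y}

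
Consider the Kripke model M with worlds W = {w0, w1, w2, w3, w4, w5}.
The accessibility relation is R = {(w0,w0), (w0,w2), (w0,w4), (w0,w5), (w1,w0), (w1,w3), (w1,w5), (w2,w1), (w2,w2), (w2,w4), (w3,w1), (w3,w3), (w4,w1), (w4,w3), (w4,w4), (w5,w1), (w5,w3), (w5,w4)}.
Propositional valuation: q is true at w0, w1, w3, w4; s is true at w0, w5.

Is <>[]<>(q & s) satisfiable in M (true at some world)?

Let φ = <>[]<>(q & s). Evaluate φ at each world:
  w0 (successors {w0, w2, w4, w5}): φ is false.
  w1 (successors {w0, w3, w5}): φ is false.
  w2 (successors {w1, w2, w4}): φ is false.
  w3 (successors {w1, w3}): φ is false.
  w4 (successors {w1, w3, w4}): φ is false.
  w5 (successors {w1, w3, w4}): φ is false.
For instance, at w5:
  At w5: <>[]<>(q & s) requires []<>(q & s) at some successor in {w1, w3, w4}.
    At w1: []<>(q & s) is false.
    At w3: []<>(q & s) is false.
    At w4: []<>(q & s) is false.
  So <>[]<>(q & s) is false at w5.

No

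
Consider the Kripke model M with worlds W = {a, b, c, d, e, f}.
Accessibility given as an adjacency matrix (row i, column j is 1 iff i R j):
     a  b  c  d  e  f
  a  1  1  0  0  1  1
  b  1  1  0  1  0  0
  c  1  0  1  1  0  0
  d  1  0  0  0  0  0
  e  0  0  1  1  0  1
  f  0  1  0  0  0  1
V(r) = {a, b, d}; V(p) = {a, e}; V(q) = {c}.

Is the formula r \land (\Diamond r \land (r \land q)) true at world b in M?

No

At b: r is true, \Diamond r \land (r \land q) is false, so r \land (\Diamond r \land (r \land q)) is false.
  At b: \Diamond r is true, r \land q is false, so \Diamond r \land (r \land q) is false.
    At b: \Diamond r requires r at some successor in {a, b, d}.
      r holds at a, so \Diamond r is true at b.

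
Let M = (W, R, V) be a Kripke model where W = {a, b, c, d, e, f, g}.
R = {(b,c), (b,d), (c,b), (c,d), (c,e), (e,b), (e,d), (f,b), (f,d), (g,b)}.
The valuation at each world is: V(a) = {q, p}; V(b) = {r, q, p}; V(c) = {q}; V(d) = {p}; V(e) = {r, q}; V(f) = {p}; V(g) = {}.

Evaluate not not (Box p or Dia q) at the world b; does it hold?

Yes

At b: not (Box p or Dia q) is false, so not not (Box p or Dia q) is true.
  At b: Box p or Dia q is true, so not (Box p or Dia q) is false.
    At b: Box p is false, Dia q is true, so Box p or Dia q is true.
      At b: Box p requires p at every successor {c, d}.
        p fails at c, so Box p is false at b.
      At b: Dia q requires q at some successor in {c, d}.
        q holds at c, so Dia q is true at b.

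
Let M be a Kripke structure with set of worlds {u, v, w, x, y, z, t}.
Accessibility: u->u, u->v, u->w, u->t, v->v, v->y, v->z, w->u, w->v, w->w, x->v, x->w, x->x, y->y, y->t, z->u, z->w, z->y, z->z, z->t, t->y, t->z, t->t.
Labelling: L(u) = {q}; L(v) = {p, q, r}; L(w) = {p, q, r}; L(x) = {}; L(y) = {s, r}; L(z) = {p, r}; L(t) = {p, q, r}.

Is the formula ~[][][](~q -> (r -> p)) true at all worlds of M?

Recall that []ψ holds at a world iff ψ holds at every accessible world, and <>ψ holds iff ψ holds at some accessible world.
Let φ = ~[][][](~q -> (r -> p)). Evaluate φ at each world:
  u (successors {u, v, w, t}): φ is true.
  v (successors {v, y, z}): φ is true.
  w (successors {u, v, w}): φ is true.
  x (successors {v, w, x}): φ is true.
  y (successors {y, t}): φ is true.
  z (successors {u, w, y, z, t}): φ is true.
  t (successors {y, z, t}): φ is true.
For instance, at x:
  At x: [][][](~q -> (r -> p)) is false, so ~[][][](~q -> (r -> p)) is true.
    At x: [][][](~q -> (r -> p)) requires [][](~q -> (r -> p)) at every successor {v, w, x}.
      [][](~q -> (r -> p)) fails at v, so [][][](~q -> (r -> p)) is false at x.

Yes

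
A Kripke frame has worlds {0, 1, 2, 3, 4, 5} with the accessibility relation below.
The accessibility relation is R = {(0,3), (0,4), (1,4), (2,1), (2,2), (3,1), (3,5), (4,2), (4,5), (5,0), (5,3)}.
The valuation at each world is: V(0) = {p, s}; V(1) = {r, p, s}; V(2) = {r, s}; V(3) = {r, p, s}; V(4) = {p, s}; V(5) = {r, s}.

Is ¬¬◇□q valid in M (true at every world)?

No

Let φ = ¬¬◇□q. Evaluate φ at each world:
  0 (successors {3, 4}): φ is false.
  1 (successors {4}): φ is false.
  2 (successors {1, 2}): φ is false.
  3 (successors {1, 5}): φ is false.
  4 (successors {2, 5}): φ is false.
  5 (successors {0, 3}): φ is false.
Detail at 0 (counterexample):
  At 0: ¬◇□q is true, so ¬¬◇□q is false.
    At 0: ◇□q is false, so ¬◇□q is true.
      At 0: ◇□q requires □q at some successor in {3, 4}.
        At 3: □q is false.
        At 4: □q is false.
      So ◇□q is false at 0.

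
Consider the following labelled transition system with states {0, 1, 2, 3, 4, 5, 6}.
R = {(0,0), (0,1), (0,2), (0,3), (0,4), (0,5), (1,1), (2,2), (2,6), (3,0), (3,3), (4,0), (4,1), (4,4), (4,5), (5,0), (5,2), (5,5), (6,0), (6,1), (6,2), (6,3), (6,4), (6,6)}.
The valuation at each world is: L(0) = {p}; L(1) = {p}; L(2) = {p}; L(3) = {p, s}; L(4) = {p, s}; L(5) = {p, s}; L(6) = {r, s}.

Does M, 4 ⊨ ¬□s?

At 4: □s is false, so ¬□s is true.
  At 4: □s requires s at every successor {0, 1, 4, 5}.
    s fails at 0, so □s is false at 4.

Yes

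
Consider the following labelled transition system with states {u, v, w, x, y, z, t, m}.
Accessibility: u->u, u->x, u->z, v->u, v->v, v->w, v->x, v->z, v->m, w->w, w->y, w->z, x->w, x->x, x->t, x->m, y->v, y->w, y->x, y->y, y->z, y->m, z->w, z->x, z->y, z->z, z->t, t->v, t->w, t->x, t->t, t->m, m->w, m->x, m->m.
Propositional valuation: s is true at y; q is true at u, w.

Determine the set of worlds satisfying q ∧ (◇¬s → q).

u, w

Let φ = q ∧ (◇¬s → q). Evaluate φ at each world:
  u (successors {u, x, z}): φ is true.
  v (successors {u, v, w, x, z, m}): φ is false.
  w (successors {w, y, z}): φ is true.
  x (successors {w, x, t, m}): φ is false.
  y (successors {v, w, x, y, z, m}): φ is false.
  z (successors {w, x, y, z, t}): φ is false.
  t (successors {v, w, x, t, m}): φ is false.
  m (successors {w, x, m}): φ is false.
For instance, at m:
  At m: q is false, ◇¬s → q is false, so q ∧ (◇¬s → q) is false.
    At m: ◇¬s is true, q is false, so ◇¬s → q is false.
      At m: ◇¬s requires ¬s at some successor in {w, x, m}.
        ¬s holds at w, so ◇¬s is true at m.
Satisfying worlds: {u, w}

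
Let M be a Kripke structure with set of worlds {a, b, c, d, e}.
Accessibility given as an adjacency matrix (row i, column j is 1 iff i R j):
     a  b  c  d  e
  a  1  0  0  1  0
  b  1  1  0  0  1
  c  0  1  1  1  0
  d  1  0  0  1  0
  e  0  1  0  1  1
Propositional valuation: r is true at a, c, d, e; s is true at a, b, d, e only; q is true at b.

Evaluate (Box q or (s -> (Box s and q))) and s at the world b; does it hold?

Recall that Box ψ holds at a world iff ψ holds at every accessible world, and Dia ψ holds iff ψ holds at some accessible world.
At b: Box q or (s -> (Box s and q)) is true, s is true, so (Box q or (s -> (Box s and q))) and s is true.
  At b: Box q is false, s -> (Box s and q) is true, so Box q or (s -> (Box s and q)) is true.
    At b: Box q requires q at every successor {a, b, e}.
      q fails at a, so Box q is false at b.
    At b: s is true, Box s and q is true, so s -> (Box s and q) is true.
      At b: Box s is true, q is true, so Box s and q is true.

Yes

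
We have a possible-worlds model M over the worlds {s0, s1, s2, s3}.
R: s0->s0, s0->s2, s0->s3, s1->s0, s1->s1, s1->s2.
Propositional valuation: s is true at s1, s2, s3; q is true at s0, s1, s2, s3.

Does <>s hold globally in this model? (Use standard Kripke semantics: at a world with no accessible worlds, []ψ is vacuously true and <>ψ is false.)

No

Let φ = <>s. Evaluate φ at each world:
  s0 (successors {s0, s2, s3}): φ is true.
  s1 (successors {s0, s1, s2}): φ is true.
  s2 (successors ∅): φ is false.
  s3 (successors ∅): φ is false.
Detail at s2 (counterexample):
  At s2: no accessible worlds, so <>s is false.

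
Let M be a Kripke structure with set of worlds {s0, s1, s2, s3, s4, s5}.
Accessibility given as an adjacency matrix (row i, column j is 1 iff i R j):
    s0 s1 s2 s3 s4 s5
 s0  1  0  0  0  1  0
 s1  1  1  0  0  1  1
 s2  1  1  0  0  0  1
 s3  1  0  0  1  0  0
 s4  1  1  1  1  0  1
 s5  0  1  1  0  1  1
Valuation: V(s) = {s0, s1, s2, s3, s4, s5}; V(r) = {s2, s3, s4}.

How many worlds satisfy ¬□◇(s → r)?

Let φ = ¬□◇(s → r). Evaluate φ at each world:
  s0 (successors {s0, s4}): φ is false.
  s1 (successors {s0, s1, s4, s5}): φ is false.
  s2 (successors {s0, s1, s5}): φ is false.
  s3 (successors {s0, s3}): φ is false.
  s4 (successors {s0, s1, s2, s3, s5}): φ is true.
  s5 (successors {s1, s2, s4, s5}): φ is true.
For instance, at s1:
  At s1: □◇(s → r) is true, so ¬□◇(s → r) is false.
    At s1: □◇(s → r) requires ◇(s → r) at every successor {s0, s1, s4, s5}.
      At s0: ◇(s → r) is true.
      At s1: ◇(s → r) is true.
      At s4: ◇(s → r) is true.
      At s5: ◇(s → r) is true.
    So □◇(s → r) is true at s1.
Satisfying worlds: {s4, s5}

2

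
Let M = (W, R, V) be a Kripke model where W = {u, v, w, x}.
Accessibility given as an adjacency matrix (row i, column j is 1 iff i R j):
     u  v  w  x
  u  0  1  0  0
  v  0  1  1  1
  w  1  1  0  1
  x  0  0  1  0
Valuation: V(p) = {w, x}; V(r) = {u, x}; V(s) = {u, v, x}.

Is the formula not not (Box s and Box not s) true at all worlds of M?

No

Recall that Box ψ holds at a world iff ψ holds at every accessible world, and Dia ψ holds iff ψ holds at some accessible world.
Let φ = not not (Box s and Box not s). Evaluate φ at each world:
  u (successors {v}): φ is false.
  v (successors {v, w, x}): φ is false.
  w (successors {u, v, x}): φ is false.
  x (successors {w}): φ is false.
Detail at u (counterexample):
  At u: not (Box s and Box not s) is true, so not not (Box s and Box not s) is false.
    At u: Box s and Box not s is false, so not (Box s and Box not s) is true.
      At u: Box s is true, Box not s is false, so Box s and Box not s is false.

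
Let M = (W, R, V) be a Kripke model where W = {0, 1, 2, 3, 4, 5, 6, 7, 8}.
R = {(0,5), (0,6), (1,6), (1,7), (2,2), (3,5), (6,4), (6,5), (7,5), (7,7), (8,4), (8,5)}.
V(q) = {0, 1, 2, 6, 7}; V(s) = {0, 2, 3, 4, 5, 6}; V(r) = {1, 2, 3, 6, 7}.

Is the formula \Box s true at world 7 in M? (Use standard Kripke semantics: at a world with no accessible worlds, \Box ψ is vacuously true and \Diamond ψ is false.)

No

At 7: \Box s requires s at every successor {5, 7}.
  s fails at 7, so \Box s is false at 7.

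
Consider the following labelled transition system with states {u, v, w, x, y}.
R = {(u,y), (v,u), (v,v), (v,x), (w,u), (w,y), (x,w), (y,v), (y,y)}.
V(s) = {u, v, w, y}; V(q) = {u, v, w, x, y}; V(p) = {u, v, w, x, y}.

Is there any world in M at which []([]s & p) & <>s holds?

Yes

Let φ = []([]s & p) & <>s. Evaluate φ at each world:
  u (successors {y}): φ is true.
  v (successors {u, v, x}): φ is false.
  w (successors {u, y}): φ is true.
  x (successors {w}): φ is true.
  y (successors {v, y}): φ is false.
Detail at u (witness):
  At u: []([]s & p) is true, <>s is true, so []([]s & p) & <>s is true.
    At u: []([]s & p) requires []s & p at every successor {y}.
      At y: []s & p is true.
    So []([]s & p) is true at u.
    At u: <>s requires s at some successor in {y}.
      s holds at y, so <>s is true at u.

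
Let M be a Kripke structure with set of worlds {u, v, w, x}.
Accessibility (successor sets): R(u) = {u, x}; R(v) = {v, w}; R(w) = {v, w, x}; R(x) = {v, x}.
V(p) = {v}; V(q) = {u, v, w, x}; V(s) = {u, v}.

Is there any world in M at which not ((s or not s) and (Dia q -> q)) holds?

Let φ = not ((s or not s) and (Dia q -> q)). Evaluate φ at each world:
  u (successors {u, x}): φ is false.
  v (successors {v, w}): φ is false.
  w (successors {v, w, x}): φ is false.
  x (successors {v, x}): φ is false.
For instance, at x:
  At x: (s or not s) and (Dia q -> q) is true, so not ((s or not s) and (Dia q -> q)) is false.
    At x: s or not s is true, Dia q -> q is true, so (s or not s) and (Dia q -> q) is true.
      At x: Dia q is true, q is true, so Dia q -> q is true.

No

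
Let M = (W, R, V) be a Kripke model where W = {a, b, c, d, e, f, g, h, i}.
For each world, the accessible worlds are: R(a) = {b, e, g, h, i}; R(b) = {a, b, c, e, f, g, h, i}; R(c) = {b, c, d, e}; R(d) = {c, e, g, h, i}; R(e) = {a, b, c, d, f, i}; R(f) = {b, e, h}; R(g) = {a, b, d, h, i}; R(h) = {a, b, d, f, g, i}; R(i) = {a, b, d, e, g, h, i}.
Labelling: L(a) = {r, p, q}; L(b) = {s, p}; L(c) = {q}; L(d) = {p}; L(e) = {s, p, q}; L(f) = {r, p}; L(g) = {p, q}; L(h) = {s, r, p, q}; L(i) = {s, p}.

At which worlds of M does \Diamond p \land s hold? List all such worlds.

b, e, h, i

Let φ = \Diamond p \land s. Evaluate φ at each world:
  a (successors {b, e, g, h, i}): φ is false.
  b (successors {a, b, c, e, f, g, h, i}): φ is true.
  c (successors {b, c, d, e}): φ is false.
  d (successors {c, e, g, h, i}): φ is false.
  e (successors {a, b, c, d, f, i}): φ is true.
  f (successors {b, e, h}): φ is false.
  g (successors {a, b, d, h, i}): φ is false.
  h (successors {a, b, d, f, g, i}): φ is true.
  i (successors {a, b, d, e, g, h, i}): φ is true.
For instance, at c:
  At c: \Diamond p is true, s is false, so \Diamond p \land s is false.
    At c: \Diamond p requires p at some successor in {b, c, d, e}.
      p holds at b, so \Diamond p is true at c.
Satisfying worlds: {b, e, h, i}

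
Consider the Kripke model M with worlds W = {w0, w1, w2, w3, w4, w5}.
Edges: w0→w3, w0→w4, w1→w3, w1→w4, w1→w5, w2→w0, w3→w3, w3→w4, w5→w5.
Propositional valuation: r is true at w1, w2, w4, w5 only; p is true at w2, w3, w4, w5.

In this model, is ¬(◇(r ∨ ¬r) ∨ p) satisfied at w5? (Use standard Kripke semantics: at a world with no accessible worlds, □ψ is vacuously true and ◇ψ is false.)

At w5: ◇(r ∨ ¬r) ∨ p is true, so ¬(◇(r ∨ ¬r) ∨ p) is false.
  At w5: ◇(r ∨ ¬r) is true, p is true, so ◇(r ∨ ¬r) ∨ p is true.
    At w5: ◇(r ∨ ¬r) requires r ∨ ¬r at some successor in {w5}.
      r ∨ ¬r holds at w5, so ◇(r ∨ ¬r) is true at w5.

No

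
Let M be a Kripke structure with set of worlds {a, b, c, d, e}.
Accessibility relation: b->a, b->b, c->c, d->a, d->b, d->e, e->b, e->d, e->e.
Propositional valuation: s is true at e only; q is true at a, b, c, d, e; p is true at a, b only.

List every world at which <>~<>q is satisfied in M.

b, d

Let φ = <>~<>q. Evaluate φ at each world:
  a (successors ∅): φ is false.
  b (successors {a, b}): φ is true.
  c (successors {c}): φ is false.
  d (successors {a, b, e}): φ is true.
  e (successors {b, d, e}): φ is false.
For instance, at c:
  At c: <>~<>q requires ~<>q at some successor in {c}.
    At c: ~<>q is false.
  So <>~<>q is false at c.
Satisfying worlds: {b, d}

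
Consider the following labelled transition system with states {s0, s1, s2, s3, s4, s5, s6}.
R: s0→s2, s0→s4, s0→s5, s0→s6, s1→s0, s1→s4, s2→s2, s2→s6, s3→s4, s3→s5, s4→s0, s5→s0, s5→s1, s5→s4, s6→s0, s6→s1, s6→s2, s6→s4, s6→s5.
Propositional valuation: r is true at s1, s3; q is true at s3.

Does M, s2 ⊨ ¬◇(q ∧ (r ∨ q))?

Yes

At s2: ◇(q ∧ (r ∨ q)) is false, so ¬◇(q ∧ (r ∨ q)) is true.
  At s2: ◇(q ∧ (r ∨ q)) requires q ∧ (r ∨ q) at some successor in {s2, s6}.
    At s2: q ∧ (r ∨ q) is false.
    At s6: q ∧ (r ∨ q) is false.
  So ◇(q ∧ (r ∨ q)) is false at s2.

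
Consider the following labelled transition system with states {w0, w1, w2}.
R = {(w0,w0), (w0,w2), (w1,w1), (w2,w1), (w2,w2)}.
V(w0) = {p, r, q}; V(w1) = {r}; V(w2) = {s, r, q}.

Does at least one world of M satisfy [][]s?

No

Let φ = [][]s. Evaluate φ at each world:
  w0 (successors {w0, w2}): φ is false.
  w1 (successors {w1}): φ is false.
  w2 (successors {w1, w2}): φ is false.
For instance, at w1:
  At w1: [][]s requires []s at every successor {w1}.
    []s fails at w1, so [][]s is false at w1.
      At w1: []s requires s at every successor {w1}.
        s fails at w1, so []s is false at w1.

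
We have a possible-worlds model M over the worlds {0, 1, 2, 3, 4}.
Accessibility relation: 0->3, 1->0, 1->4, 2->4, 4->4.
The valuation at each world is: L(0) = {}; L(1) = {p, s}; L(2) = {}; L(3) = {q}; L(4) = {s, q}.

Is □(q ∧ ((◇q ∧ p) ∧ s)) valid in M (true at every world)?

No

Let φ = □(q ∧ ((◇q ∧ p) ∧ s)). Evaluate φ at each world:
  0 (successors {3}): φ is false.
  1 (successors {0, 4}): φ is false.
  2 (successors {4}): φ is false.
  3 (successors ∅): φ is true.
  4 (successors {4}): φ is false.
Detail at 0 (counterexample):
  At 0: □(q ∧ ((◇q ∧ p) ∧ s)) requires q ∧ ((◇q ∧ p) ∧ s) at every successor {3}.
    q ∧ ((◇q ∧ p) ∧ s) fails at 3, so □(q ∧ ((◇q ∧ p) ∧ s)) is false at 0.
      At 3: q is true, (◇q ∧ p) ∧ s is false, so q ∧ ((◇q ∧ p) ∧ s) is false.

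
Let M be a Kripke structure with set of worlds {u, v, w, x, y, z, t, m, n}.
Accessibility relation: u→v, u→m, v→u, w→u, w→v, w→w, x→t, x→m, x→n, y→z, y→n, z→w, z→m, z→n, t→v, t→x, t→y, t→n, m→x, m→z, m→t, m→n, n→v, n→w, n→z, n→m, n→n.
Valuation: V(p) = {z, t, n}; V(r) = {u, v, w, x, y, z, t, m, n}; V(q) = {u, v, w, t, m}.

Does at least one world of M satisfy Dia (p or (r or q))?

Yes

Let φ = Dia (p or (r or q)). Evaluate φ at each world:
  u (successors {v, m}): φ is true.
  v (successors {u}): φ is true.
  w (successors {u, v, w}): φ is true.
  x (successors {t, m, n}): φ is true.
  y (successors {z, n}): φ is true.
  z (successors {w, m, n}): φ is true.
  t (successors {v, x, y, n}): φ is true.
  m (successors {x, z, t, n}): φ is true.
  n (successors {v, w, z, m, n}): φ is true.
Detail at u (witness):
  At u: Dia (p or (r or q)) requires p or (r or q) at some successor in {v, m}.
    p or (r or q) holds at v, so Dia (p or (r or q)) is true at u.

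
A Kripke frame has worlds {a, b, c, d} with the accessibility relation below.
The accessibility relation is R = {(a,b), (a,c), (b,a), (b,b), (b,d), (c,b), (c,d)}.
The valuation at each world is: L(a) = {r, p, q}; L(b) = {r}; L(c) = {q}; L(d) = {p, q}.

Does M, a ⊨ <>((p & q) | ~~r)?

Yes

At a: <>((p & q) | ~~r) requires (p & q) | ~~r at some successor in {b, c}.
  (p & q) | ~~r holds at b, so <>((p & q) | ~~r) is true at a.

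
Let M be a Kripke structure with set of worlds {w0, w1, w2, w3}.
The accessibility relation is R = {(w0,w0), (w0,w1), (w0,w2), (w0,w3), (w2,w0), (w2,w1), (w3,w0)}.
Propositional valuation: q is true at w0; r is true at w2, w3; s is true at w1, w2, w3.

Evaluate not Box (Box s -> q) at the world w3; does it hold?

At w3: Box (Box s -> q) is true, so not Box (Box s -> q) is false.
  At w3: Box (Box s -> q) requires Box s -> q at every successor {w0}.
      At w0: Box s is false, q is true, so Box s -> q is true.
  So Box (Box s -> q) is true at w3.

No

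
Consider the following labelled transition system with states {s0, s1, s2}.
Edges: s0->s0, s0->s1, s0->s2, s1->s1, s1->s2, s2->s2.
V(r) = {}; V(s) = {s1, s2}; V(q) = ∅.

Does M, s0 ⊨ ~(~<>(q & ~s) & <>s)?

No

At s0: ~<>(q & ~s) & <>s is true, so ~(~<>(q & ~s) & <>s) is false.
  At s0: ~<>(q & ~s) is true, <>s is true, so ~<>(q & ~s) & <>s is true.
    At s0: <>(q & ~s) is false, so ~<>(q & ~s) is true.
      At s0: <>(q & ~s) requires q & ~s at some successor in {s0, s1, s2}.
        At s0: q & ~s is false.
        At s1: q & ~s is false.
        At s2: q & ~s is false.
      So <>(q & ~s) is false at s0.
    At s0: <>s requires s at some successor in {s0, s1, s2}.
      s holds at s1, so <>s is true at s0.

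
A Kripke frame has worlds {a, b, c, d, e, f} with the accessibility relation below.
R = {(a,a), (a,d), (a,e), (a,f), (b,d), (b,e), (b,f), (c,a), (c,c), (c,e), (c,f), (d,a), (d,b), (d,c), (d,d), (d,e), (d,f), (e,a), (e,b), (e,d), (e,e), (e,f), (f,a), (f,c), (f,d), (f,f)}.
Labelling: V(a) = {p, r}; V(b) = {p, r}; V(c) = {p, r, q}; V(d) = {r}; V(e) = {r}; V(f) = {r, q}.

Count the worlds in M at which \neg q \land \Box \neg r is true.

0

Let φ = \neg q \land \Box \neg r. Evaluate φ at each world:
  a (successors {a, d, e, f}): φ is false.
  b (successors {d, e, f}): φ is false.
  c (successors {a, c, e, f}): φ is false.
  d (successors {a, b, c, d, e, f}): φ is false.
  e (successors {a, b, d, e, f}): φ is false.
  f (successors {a, c, d, f}): φ is false.
For instance, at d:
  At d: \neg q is true, \Box \neg r is false, so \neg q \land \Box \neg r is false.
    At d: \Box \neg r requires \neg r at every successor {a, b, c, d, e, f}.
      \neg r fails at a, so \Box \neg r is false at d.
Satisfying worlds: none.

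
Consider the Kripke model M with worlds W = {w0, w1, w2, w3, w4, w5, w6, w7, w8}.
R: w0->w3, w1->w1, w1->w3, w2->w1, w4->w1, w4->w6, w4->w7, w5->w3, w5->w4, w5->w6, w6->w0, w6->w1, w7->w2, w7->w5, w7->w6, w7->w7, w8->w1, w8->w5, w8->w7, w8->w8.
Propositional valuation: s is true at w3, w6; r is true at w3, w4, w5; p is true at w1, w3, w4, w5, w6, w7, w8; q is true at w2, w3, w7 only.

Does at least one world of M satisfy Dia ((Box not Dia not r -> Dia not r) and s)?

Let φ = Dia ((Box not Dia not r -> Dia not r) and s). Evaluate φ at each world:
  w0 (successors {w3}): φ is false.
  w1 (successors {w1, w3}): φ is false.
  w2 (successors {w1}): φ is false.
  w3 (successors ∅): φ is false.
  w4 (successors {w1, w6, w7}): φ is true.
  w5 (successors {w3, w4, w6}): φ is true.
  w6 (successors {w0, w1}): φ is false.
  w7 (successors {w2, w5, w6, w7}): φ is true.
  w8 (successors {w1, w5, w7, w8}): φ is false.
Detail at w4 (witness):
  At w4: Dia ((Box not Dia not r -> Dia not r) and s) requires (Box not Dia not r -> Dia not r) and s at some successor in {w1, w6, w7}.
    (Box not Dia not r -> Dia not r) and s holds at w6, so Dia ((Box not Dia not r -> Dia not r) and s) is true at w4.
      At w6: Box not Dia not r -> Dia not r is true, s is true, so (Box not Dia not r -> Dia not r) and s is true.

Yes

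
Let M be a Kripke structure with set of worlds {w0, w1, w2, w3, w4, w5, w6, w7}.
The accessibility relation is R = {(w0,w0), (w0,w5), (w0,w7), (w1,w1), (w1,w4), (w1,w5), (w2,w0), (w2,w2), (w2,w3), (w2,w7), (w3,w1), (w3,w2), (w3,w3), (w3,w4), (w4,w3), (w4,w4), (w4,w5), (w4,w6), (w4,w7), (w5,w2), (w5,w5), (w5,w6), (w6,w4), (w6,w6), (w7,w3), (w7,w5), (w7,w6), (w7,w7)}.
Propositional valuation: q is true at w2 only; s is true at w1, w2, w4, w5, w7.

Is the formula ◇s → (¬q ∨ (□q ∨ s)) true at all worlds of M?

Let φ = ◇s → (¬q ∨ (□q ∨ s)). Evaluate φ at each world:
  w0 (successors {w0, w5, w7}): φ is true.
  w1 (successors {w1, w4, w5}): φ is true.
  w2 (successors {w0, w2, w3, w7}): φ is true.
  w3 (successors {w1, w2, w3, w4}): φ is true.
  w4 (successors {w3, w4, w5, w6, w7}): φ is true.
  w5 (successors {w2, w5, w6}): φ is true.
  w6 (successors {w4, w6}): φ is true.
  w7 (successors {w3, w5, w6, w7}): φ is true.
For instance, at w4:
  At w4: ◇s is true, ¬q ∨ (□q ∨ s) is true, so ◇s → (¬q ∨ (□q ∨ s)) is true.
    At w4: ◇s requires s at some successor in {w3, w4, w5, w6, w7}.
      s holds at w4, so ◇s is true at w4.
    At w4: ¬q is true, □q ∨ s is true, so ¬q ∨ (□q ∨ s) is true.
      At w4: □q is false, s is true, so □q ∨ s is true.

Yes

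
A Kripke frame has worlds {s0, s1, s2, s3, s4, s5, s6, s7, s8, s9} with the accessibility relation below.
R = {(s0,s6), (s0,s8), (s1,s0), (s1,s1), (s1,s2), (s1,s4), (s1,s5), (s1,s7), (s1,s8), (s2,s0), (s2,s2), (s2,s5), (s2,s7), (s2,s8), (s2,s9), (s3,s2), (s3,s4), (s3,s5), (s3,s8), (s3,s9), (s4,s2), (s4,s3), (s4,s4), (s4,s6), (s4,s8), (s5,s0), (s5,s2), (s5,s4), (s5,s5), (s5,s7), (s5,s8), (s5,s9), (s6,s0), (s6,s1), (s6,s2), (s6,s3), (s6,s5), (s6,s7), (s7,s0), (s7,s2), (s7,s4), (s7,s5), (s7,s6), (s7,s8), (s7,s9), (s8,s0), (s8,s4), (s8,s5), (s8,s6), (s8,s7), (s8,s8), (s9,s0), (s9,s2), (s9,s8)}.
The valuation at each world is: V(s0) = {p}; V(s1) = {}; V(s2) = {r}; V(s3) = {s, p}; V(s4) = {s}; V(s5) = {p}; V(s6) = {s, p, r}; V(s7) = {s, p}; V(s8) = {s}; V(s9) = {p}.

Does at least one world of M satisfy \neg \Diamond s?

Recall that \Diamond ψ holds at a world iff ψ holds at some accessible world.
Let φ = \neg \Diamond s. Evaluate φ at each world:
  s0 (successors {s6, s8}): φ is false.
  s1 (successors {s0, s1, s2, s4, s5, s7, s8}): φ is false.
  s2 (successors {s0, s2, s5, s7, s8, s9}): φ is false.
  s3 (successors {s2, s4, s5, s8, s9}): φ is false.
  s4 (successors {s2, s3, s4, s6, s8}): φ is false.
  s5 (successors {s0, s2, s4, s5, s7, s8, s9}): φ is false.
  s6 (successors {s0, s1, s2, s3, s5, s7}): φ is false.
  s7 (successors {s0, s2, s4, s5, s6, s8, s9}): φ is false.
  s8 (successors {s0, s4, s5, s6, s7, s8}): φ is false.
  s9 (successors {s0, s2, s8}): φ is false.
For instance, at s8:
  At s8: \Diamond s is true, so \neg \Diamond s is false.
    At s8: \Diamond s requires s at some successor in {s0, s4, s5, s6, s7, s8}.
      s holds at s4, so \Diamond s is true at s8.

No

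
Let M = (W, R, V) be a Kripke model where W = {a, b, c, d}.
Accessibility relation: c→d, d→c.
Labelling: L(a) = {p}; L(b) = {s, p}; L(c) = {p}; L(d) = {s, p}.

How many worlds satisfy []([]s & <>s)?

Let φ = []([]s & <>s). Evaluate φ at each world:
  a (successors ∅): φ is true.
  b (successors ∅): φ is true.
  c (successors {d}): φ is false.
  d (successors {c}): φ is true.
For instance, at d:
  At d: []([]s & <>s) requires []s & <>s at every successor {c}.
      At c: []s is true, <>s is true, so []s & <>s is true.
  So []([]s & <>s) is true at d.
Satisfying worlds: {a, b, d}

3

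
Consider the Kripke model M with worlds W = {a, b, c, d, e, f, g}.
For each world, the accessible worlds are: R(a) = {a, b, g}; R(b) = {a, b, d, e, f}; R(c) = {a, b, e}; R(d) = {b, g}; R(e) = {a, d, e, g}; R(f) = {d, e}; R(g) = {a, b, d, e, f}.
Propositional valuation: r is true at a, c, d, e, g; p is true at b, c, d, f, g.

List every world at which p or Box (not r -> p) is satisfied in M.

Let φ = p or Box (not r -> p). Evaluate φ at each world:
  a (successors {a, b, g}): φ is true.
  b (successors {a, b, d, e, f}): φ is true.
  c (successors {a, b, e}): φ is true.
  d (successors {b, g}): φ is true.
  e (successors {a, d, e, g}): φ is true.
  f (successors {d, e}): φ is true.
  g (successors {a, b, d, e, f}): φ is true.
For instance, at e:
  At e: p is false, Box (not r -> p) is true, so p or Box (not r -> p) is true.
    At e: Box (not r -> p) requires not r -> p at every successor {a, d, e, g}.
      At a: not r -> p is true.
      At d: not r -> p is true.
      At e: not r -> p is true.
      At g: not r -> p is true.
    So Box (not r -> p) is true at e.
Satisfying worlds: {a, b, c, d, e, f, g}

a, b, c, d, e, f, g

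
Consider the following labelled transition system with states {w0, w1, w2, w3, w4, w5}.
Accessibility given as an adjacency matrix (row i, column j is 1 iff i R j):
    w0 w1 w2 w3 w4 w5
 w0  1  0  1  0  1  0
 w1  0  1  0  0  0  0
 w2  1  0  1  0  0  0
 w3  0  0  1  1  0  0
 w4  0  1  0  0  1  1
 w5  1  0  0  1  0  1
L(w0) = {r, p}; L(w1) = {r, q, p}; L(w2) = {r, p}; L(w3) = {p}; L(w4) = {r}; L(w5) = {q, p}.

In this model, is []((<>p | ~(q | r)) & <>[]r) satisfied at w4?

At w4: []((<>p | ~(q | r)) & <>[]r) requires (<>p | ~(q | r)) & <>[]r at every successor {w1, w4, w5}.
    At w1: <>p | ~(q | r) is true, <>[]r is true, so (<>p | ~(q | r)) & <>[]r is true.
      At w1: <>p is true, ~(q | r) is false, so <>p | ~(q | r) is true.
      At w1: <>[]r requires []r at some successor in {w1}.
        []r holds at w1, so <>[]r is true at w1.
    At w4: <>p | ~(q | r) is true, <>[]r is true, so (<>p | ~(q | r)) & <>[]r is true.
      At w4: <>p is true, ~(q | r) is false, so <>p | ~(q | r) is true.
      At w4: <>[]r requires []r at some successor in {w1, w4, w5}.
        []r holds at w1, so <>[]r is true at w4.
    At w5: <>p | ~(q | r) is true, <>[]r is true, so (<>p | ~(q | r)) & <>[]r is true.
      At w5: <>p is true, ~(q | r) is false, so <>p | ~(q | r) is true.
      At w5: <>[]r requires []r at some successor in {w0, w3, w5}.
        []r holds at w0, so <>[]r is true at w5.
So []((<>p | ~(q | r)) & <>[]r) is true at w4.

Yes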